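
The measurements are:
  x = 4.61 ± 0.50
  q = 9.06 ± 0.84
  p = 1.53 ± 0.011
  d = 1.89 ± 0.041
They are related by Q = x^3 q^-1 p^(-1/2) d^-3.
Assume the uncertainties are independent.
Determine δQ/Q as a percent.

34.5%

Each factor contributes (exponent × relative error)² to (δQ/Q)²:
  (3·δx/x)² = (3×0.108)² = 0.106;  (-1·δq/q)² = (-1×0.0927)² = 0.00860;  (−½·δp/p)² = (-0.5×0.00719)² = 1.29e-05;  (-3·δd/d)² = (-3×0.0217)² = 0.00424
δQ/Q = √(0.119) = 0.345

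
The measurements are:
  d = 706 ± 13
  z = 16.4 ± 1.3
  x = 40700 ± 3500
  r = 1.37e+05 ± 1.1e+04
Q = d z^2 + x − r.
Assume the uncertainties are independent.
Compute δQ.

Let p = d·z^2 = 1.9e+05. δp/p = √((1·δd/d)² + (2·δz/z)²) = √(0.000339 + 0.0251) = 0.160, so δp = 30300.
Q = p + x − r: δQ = √(δp² + δx² + δr²) = √(9.18e+08 + 1.22e+07 + 1.21e+08) = 32400

32400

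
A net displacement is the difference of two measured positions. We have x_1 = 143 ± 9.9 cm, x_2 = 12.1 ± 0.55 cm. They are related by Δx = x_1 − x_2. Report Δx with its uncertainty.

131 ± 9.92 cm

Each term contributes (cᵢ δxᵢ)² to (δΔx)²:
  (δx_1)² = 98.0;  (δx_2)² = 0.303
δΔx = √(98.3) = 9.92 cm
Δx = 131 cm.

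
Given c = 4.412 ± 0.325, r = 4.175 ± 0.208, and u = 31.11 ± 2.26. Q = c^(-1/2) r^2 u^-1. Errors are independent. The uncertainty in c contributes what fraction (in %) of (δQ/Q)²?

(δQ/Q)² = (−½·δc/c)² + (2·δr/r)² + (-1·δu/u)²
  c term: (-0.5×0.0737)² = 0.00136
  r term: (2×0.0498)² = 0.00993
  u term: (-1×0.0726)² = 0.00528
Total = 0.0166. Share from c = 0.00136/0.0166 = 0.0819.

8.19%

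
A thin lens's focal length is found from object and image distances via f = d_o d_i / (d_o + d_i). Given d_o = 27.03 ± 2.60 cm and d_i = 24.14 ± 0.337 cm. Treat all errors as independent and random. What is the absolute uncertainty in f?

0.586 cm

∂f/∂d_o = (d_i/(d_o+d_i))² = 0.223;  ∂f/∂d_i = (d_o/(d_o+d_i))² = 0.279
δf = √((∂f/∂d_o · δd_o)² + (∂f/∂d_i · δd_i)²) = √(0.335 + 0.00884) = 0.586 cm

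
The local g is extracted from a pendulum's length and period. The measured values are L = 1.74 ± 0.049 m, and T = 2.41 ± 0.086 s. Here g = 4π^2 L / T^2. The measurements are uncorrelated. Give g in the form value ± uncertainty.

Since g is a product/quotient, work with relative uncertainties:
  (1·δL/L)² = (1×0.0282)² = 0.000793;  (-2·δT/T)² = (-2×0.0357)² = 0.00509
δg/g = √(0.00589) = 0.0767
g = 11.8 m/s^2, so δg = 0.0767 × 11.8 = 0.907 m/s^2.

11.8 ± 0.907 m/s^2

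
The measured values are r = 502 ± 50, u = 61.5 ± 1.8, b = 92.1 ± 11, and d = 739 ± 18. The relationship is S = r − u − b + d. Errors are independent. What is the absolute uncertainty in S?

For a sum/difference, combine absolute errors in quadrature:
  (δr)² = 2500;  (δu)² = 3.24;  (δb)² = 121;  (δd)² = 324
δS = √(2950) = 54.3

54.3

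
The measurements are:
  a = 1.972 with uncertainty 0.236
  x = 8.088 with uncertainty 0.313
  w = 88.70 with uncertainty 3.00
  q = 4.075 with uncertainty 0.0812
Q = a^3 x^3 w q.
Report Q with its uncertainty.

Since Q is a product/quotient, work with relative uncertainties:
  (3·δa/a)² = (3×0.120)² = 0.129;  (3·δx/x)² = (3×0.0387)² = 0.0135;  (1·δw/w)² = (1×0.0338)² = 0.00114;  (1·δq/q)² = (1×0.0199)² = 0.000397
δQ/Q = √(0.144) = 0.379
Q = 1.467e+06, so δQ = 0.379 × 1.467e+06 = 5.56e+05.

(1.467 ± 0.556) × 10^6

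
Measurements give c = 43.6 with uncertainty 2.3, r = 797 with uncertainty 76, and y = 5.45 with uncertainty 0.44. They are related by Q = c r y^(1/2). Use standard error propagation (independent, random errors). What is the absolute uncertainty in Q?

9430

Products/powers → add relative errors in quadrature, weighted by exponent:
  (1·δc/c)² = (1×0.0528)² = 0.00278;  (1·δr/r)² = (1×0.0954)² = 0.00909;  (½·δy/y)² = (0.5×0.0807)² = 0.00163
δQ/Q = √(0.0135) = 0.116
Q = 81100, so δQ = 0.116 × 81100 = 9430.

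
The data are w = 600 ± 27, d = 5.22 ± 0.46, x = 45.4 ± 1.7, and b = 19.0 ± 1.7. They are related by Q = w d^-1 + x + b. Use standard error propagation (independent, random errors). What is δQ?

Let p = w·d^-1 = 115. δp/p = √((1·δw/w)² + (-1·δd/d)²) = √(0.00202 + 0.00777) = 0.0989, so δp = 11.4.
Q = p + x + b: δQ = √(δp² + δx² + δb²) = √(129 + 2.89 + 2.89) = 11.6

11.6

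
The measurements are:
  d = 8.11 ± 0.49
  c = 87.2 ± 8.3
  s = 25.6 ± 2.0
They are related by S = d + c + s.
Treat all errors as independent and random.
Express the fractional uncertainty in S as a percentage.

For a sum/difference, combine absolute errors in quadrature:
  (δd)² = 0.240;  (δc)² = 68.9;  (δs)² = 4.00
δS = √(73.1) = 8.55
S = 121, so δS/S = 8.55/121 = 0.0707.

7.07%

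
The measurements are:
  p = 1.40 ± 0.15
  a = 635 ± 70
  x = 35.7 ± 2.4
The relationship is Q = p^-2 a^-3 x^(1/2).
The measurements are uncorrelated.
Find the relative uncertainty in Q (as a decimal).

Since Q is a product/quotient, work with relative uncertainties:
  (-2·δp/p)² = (-2×0.107)² = 0.0459;  (-3·δa/a)² = (-3×0.110)² = 0.109;  (½·δx/x)² = (0.5×0.0672)² = 0.00113
δQ/Q = √(0.156) = 0.395

0.395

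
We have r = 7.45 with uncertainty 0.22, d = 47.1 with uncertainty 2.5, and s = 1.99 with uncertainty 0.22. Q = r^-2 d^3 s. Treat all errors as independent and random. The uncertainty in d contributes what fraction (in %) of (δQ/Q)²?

(δQ/Q)² = (-2·δr/r)² + (3·δd/d)² + (1·δs/s)²
  r term: (-2×0.0295)² = 0.00349
  d term: (3×0.0531)² = 0.0254
  s term: (1×0.111)² = 0.0122
Total = 0.0411. Share from d = 0.0254/0.0411 = 0.617.

61.7%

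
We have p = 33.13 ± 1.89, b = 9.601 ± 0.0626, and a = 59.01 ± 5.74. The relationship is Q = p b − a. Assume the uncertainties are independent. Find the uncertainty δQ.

19.1

Let w = p·b = 318.1. δw/w = √((1·δp/p)² + (1·δb/b)²) = √(0.00325 + 4.25e-05) = 0.0574, so δw = 18.3.
Q = w − a: δQ = √(δw² + δa²) = √(334 + 32.9) = 19.1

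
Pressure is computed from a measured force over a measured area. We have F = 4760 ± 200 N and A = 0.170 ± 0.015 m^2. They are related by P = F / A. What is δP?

2740 Pa

Each factor contributes (exponent × relative error)² to (δP/P)²:
  (1·δF/F)² = (1×0.0420)² = 0.00177;  (-1·δA/A)² = (-1×0.0882)² = 0.00779
δP/P = √(0.00955) = 0.0977
P = 28000 Pa, so δP = 0.0977 × 28000 = 2740 Pa.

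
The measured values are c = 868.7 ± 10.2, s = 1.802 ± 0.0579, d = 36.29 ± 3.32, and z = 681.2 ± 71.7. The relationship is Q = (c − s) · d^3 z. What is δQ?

8.3e+09

Let u = c − s = 866.9. δu = √(δc² + δs²) = √(104 + 0.00335) = 10.2, so δu/u = 0.0118.
Q is then a monomial in u, d, z:
δQ/Q = √((δu/u)² + (3·δd/d)² + (1·δz/z)²) = √(0.000138 + 0.0753 + 0.0111) = 0.294
Q = 2.822e+10, so δQ = 0.294 × 2.822e+10 = 8.3e+09.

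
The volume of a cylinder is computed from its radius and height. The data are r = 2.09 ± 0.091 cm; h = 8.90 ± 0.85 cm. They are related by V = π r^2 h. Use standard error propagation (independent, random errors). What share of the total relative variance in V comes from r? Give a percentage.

(δV/V)² = (2·δr/r)² + (1·δh/h)²
  r term: (2×0.0435)² = 0.00758
  h term: (1×0.0955)² = 0.00912
Total = 0.0167. Share from r = 0.00758/0.0167 = 0.454.

45.4%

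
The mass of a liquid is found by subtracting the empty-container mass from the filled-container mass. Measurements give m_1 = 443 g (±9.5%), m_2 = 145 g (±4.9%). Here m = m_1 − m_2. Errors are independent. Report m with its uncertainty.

Sums and differences: (δm)² = Σ (cᵢ δxᵢ)².
  (δm_1)² = 1770;  (δm_2)² = 50.5
δm = √(1820) = 42.7 g
m = 298 g.

298 ± 42.7 g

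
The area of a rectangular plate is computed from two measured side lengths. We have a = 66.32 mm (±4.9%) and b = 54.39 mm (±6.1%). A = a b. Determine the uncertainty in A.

282 mm^2

Each factor contributes (exponent × relative error)² to (δA/A)²:
  (1·δa/a)² = (1×0.0490)² = 0.00240;  (1·δb/b)² = (1×0.0610)² = 0.00372
δA/A = √(0.00612) = 0.0782
A = 3607 mm^2, so δA = 0.0782 × 3607 = 282 mm^2.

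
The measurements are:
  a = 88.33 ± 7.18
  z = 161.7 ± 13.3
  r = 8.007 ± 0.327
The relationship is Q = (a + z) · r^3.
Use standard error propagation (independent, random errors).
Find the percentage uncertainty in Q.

13.7%

Let u = a + z = 250.0. δu = √(δa² + δz²) = √(51.6 + 177) = 15.1, so δu/u = 0.0604.
Q is then a monomial in u, r:
δQ/Q = √((δu/u)² + (3·δr/r)²) = √(0.00365 + 0.0150) = 0.137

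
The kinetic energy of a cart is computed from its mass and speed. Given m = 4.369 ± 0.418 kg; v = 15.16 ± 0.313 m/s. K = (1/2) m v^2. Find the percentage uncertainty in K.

10.4%

Each factor contributes (exponent × relative error)² to (δK/K)²:
  (1·δm/m)² = (1×0.0957)² = 0.00915;  (2·δv/v)² = (2×0.0206)² = 0.00171
δK/K = √(0.0109) = 0.104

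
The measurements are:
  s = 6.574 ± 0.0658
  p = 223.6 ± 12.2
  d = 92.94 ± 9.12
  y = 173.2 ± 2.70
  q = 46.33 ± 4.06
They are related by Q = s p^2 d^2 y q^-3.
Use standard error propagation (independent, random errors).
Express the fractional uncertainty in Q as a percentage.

Since Q is a product/quotient, work with relative uncertainties:
  (1·δs/s)² = (1×0.0100)² = 0.000100;  (2·δp/p)² = (2×0.0546)² = 0.0119;  (2·δd/d)² = (2×0.0981)² = 0.0385;  (1·δy/y)² = (1×0.0156)² = 0.000243;  (-3·δq/q)² = (-3×0.0876)² = 0.0691
δQ/Q = √(0.120) = 0.346

34.6%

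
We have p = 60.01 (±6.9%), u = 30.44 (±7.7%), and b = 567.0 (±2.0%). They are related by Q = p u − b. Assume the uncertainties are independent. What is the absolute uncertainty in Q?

189

Let w = p·u = 1827. δw/w = √((1·δp/p)² + (1·δu/u)²) = √(0.00476 + 0.00593) = 0.103, so δw = 189.
Q = w − b: δQ = √(δw² + δb²) = √(35700 + 129) = 189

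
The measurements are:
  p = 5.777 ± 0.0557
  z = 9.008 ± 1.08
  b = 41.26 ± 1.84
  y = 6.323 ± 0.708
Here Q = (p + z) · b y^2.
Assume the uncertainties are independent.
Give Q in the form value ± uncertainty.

Let u = p + z = 14.79. δu = √(δp² + δz²) = √(0.00310 + 1.17) = 1.08, so δu/u = 0.0731.
Q is then a monomial in u, b, y:
δQ/Q = √((δu/u)² + (1·δb/b)² + (2·δy/y)²) = √(0.00535 + 0.00199 + 0.0502) = 0.240
Q = 24390, so δQ = 0.240 × 24390 = 5850.

24390 ± 5850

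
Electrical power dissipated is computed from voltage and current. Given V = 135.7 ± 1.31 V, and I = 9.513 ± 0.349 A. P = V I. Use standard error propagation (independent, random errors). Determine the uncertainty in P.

49.0 W

Each factor contributes (exponent × relative error)² to (δP/P)²:
  (1·δV/V)² = (1×0.00965)² = 9.32e-05;  (1·δI/I)² = (1×0.0367)² = 0.00135
δP/P = √(0.00144) = 0.0379
P = 1291 W, so δP = 0.0379 × 1291 = 49.0 W.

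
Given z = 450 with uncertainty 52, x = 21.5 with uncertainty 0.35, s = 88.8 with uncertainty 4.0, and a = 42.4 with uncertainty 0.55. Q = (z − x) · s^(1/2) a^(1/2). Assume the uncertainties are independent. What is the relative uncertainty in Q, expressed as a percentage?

Let u = z − x = 428. δu = √(δz² + δx²) = √(2700 + 0.122) = 52.0, so δu/u = 0.121.
Q is then a monomial in u, s, a:
δQ/Q = √((δu/u)² + (½·δs/s)² + (½·δa/a)²) = √(0.0147 + 0.000507 + 4.21e-05) = 0.124

12.4%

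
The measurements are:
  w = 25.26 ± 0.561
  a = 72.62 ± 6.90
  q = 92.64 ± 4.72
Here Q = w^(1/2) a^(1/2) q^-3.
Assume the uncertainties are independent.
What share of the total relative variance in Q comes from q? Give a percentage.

(δQ/Q)² = (½·δw/w)² + (½·δa/a)² + (-3·δq/q)²
  w term: (0.5×0.0222)² = 0.000123
  a term: (0.5×0.0950)² = 0.00226
  q term: (-3×0.0509)² = 0.0234
Total = 0.0257. Share from q = 0.0234/0.0257 = 0.908.

90.8%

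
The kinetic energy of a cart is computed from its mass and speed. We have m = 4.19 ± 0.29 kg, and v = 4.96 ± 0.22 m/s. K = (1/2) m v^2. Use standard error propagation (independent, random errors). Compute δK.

5.80 J

For a monomial K ∝ m, v^2, fractional errors add in quadrature:
  (1·δm/m)² = (1×0.0692)² = 0.00479;  (2·δv/v)² = (2×0.0444)² = 0.00787
δK/K = √(0.0127) = 0.113
K = 51.5 J, so δK = 0.113 × 51.5 = 5.80 J.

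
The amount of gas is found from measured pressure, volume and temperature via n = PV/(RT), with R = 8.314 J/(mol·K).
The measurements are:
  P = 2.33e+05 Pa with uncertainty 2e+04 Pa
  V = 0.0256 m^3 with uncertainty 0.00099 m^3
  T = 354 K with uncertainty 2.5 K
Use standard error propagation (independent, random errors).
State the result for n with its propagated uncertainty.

For a monomial n ∝ P, V, T^-1, fractional errors add in quadrature:
  (1·δP/P)² = (1×0.0858)² = 0.00737;  (1·δV/V)² = (1×0.0387)² = 0.00150;  (-1·δT/T)² = (-1×0.00706)² = 4.99e-05
δn/n = √(0.00891) = 0.0944
n = 2.03 mol, so δn = 0.0944 × 2.03 = 0.191 mol.

2.03 ± 0.191 mol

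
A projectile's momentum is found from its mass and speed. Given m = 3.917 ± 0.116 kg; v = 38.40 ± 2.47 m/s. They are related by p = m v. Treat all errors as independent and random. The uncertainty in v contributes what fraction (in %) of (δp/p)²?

(δp/p)² = (1·δm/m)² + (1·δv/v)²
  m term: (1×0.0296)² = 0.000877
  v term: (1×0.0643)² = 0.00414
Total = 0.00501. Share from v = 0.00414/0.00501 = 0.825.

82.5%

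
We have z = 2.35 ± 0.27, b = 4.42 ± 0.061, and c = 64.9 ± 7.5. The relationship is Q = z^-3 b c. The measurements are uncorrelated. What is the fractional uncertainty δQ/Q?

Relative error in a monomial: (δQ/Q)² = Σ (nᵢ · δxᵢ/xᵢ)².
  (-3·δz/z)² = (-3×0.115)² = 0.119;  (1·δb/b)² = (1×0.0138)² = 0.000190;  (1·δc/c)² = (1×0.116)² = 0.0134
δQ/Q = √(0.132) = 0.364

0.364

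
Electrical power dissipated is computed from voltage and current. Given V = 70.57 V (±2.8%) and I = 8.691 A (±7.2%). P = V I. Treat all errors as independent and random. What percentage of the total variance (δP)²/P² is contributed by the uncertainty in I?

(δP/P)² = (1·δV/V)² + (1·δI/I)²
  V term: (1×0.0280)² = 0.000784
  I term: (1×0.0720)² = 0.00518
Total = 0.00597. Share from I = 0.00518/0.00597 = 0.869.

86.9%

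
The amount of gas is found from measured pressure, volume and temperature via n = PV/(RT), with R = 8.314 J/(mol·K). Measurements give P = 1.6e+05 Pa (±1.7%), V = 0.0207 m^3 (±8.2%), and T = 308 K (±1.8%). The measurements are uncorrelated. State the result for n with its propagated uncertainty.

1.29 ± 0.111 mol

Since n is a product/quotient, work with relative uncertainties:
  (1·δP/P)² = (1×0.0170)² = 0.000289;  (1·δV/V)² = (1×0.0820)² = 0.00672;  (-1·δT/T)² = (-1×0.0180)² = 0.000324
δn/n = √(0.00734) = 0.0857
n = 1.29 mol, so δn = 0.0857 × 1.29 = 0.111 mol.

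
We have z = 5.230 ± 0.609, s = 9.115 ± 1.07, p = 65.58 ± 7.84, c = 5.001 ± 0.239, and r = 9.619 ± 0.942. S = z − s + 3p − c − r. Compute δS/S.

Absolute uncertainties add in quadrature for a linear combination:
  (δz)² = 0.371;  (δs)² = 1.14;  (3·δp)² = 553;  (δc)² = 0.0571;  (δr)² = 0.887
δS = √(556) = 23.6
S = 178.2, so δS/S = 23.6/178.2 = 0.132.

0.132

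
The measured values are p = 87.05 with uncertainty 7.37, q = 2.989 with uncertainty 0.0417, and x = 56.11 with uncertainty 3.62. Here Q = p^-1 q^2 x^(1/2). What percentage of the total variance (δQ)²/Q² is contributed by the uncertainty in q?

8.66%

(δQ/Q)² = (-1·δp/p)² + (2·δq/q)² + (½·δx/x)²
  p term: (-1×0.0847)² = 0.00717
  q term: (2×0.0140)² = 0.000779
  x term: (0.5×0.0645)² = 0.00104
Total = 0.00899. Share from q = 0.000779/0.00899 = 0.0866.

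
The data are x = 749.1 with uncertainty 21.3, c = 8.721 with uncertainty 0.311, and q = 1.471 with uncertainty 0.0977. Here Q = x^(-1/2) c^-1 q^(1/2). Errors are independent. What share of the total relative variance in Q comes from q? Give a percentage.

(δQ/Q)² = (−½·δx/x)² + (-1·δc/c)² + (½·δq/q)²
  x term: (-0.5×0.0284)² = 0.000202
  c term: (-1×0.0357)² = 0.00127
  q term: (0.5×0.0664)² = 0.00110
Total = 0.00258. Share from q = 0.00110/0.00258 = 0.428.

42.8%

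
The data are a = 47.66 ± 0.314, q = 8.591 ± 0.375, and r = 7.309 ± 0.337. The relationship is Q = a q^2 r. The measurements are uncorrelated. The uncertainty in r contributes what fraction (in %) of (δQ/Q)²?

(δQ/Q)² = (1·δa/a)² + (2·δq/q)² + (1·δr/r)²
  a term: (1×0.00659)² = 4.34e-05
  q term: (2×0.0437)² = 0.00762
  r term: (1×0.0461)² = 0.00213
Total = 0.00979. Share from r = 0.00213/0.00979 = 0.217.

21.7%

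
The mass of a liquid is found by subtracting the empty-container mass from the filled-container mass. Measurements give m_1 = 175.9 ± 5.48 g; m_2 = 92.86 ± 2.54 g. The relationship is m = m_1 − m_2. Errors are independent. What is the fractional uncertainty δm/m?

For a sum/difference, combine absolute errors in quadrature:
  (δm_1)² = 30.0;  (δm_2)² = 6.45
δm = √(36.5) = 6.04 g
m = 83.04 g, so δm/m = 6.04/83.04 = 0.0727.

0.0727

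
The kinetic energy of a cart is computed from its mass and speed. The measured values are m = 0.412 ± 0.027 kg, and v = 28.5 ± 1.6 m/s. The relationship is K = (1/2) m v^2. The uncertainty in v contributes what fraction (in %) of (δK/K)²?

74.6%

(δK/K)² = (1·δm/m)² + (2·δv/v)²
  m term: (1×0.0655)² = 0.00429
  v term: (2×0.0561)² = 0.0126
Total = 0.0169. Share from v = 0.0126/0.0169 = 0.746.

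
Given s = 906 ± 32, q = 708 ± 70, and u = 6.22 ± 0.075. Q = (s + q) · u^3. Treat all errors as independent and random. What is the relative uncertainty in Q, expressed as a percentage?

5.99%

Let w = s + q = 1610. δw = √(δs² + δq²) = √(1020 + 4900) = 77.0, so δw/w = 0.0477.
Q is then a monomial in w, u:
δQ/Q = √((δw/w)² + (3·δu/u)²) = √(0.00227 + 0.00131) = 0.0599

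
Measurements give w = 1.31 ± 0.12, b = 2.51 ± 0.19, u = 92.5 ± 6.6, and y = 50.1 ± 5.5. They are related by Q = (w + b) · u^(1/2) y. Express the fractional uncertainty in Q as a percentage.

13.0%

Let h = w + b = 3.82. δh = √(δw² + δb²) = √(0.0144 + 0.0361) = 0.225, so δh/h = 0.0588.
Q is then a monomial in h, u, y:
δQ/Q = √((δh/h)² + (½·δu/u)² + (1·δy/y)²) = √(0.00346 + 0.00127 + 0.0121) = 0.130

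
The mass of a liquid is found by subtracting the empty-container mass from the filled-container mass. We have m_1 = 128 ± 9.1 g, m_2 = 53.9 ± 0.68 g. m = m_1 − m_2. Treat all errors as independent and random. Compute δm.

9.13 g

Each term contributes (cᵢ δxᵢ)² to (δm)²:
  (δm_1)² = 82.8;  (δm_2)² = 0.462
δm = √(83.3) = 9.13 g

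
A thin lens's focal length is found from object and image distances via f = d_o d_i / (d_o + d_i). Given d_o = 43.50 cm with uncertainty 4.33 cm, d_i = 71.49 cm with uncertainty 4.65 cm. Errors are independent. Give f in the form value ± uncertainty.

∂f/∂d_o = (d_i/(d_o+d_i))² = 0.387;  ∂f/∂d_i = (d_o/(d_o+d_i))² = 0.143
δf = √((∂f/∂d_o · δd_o)² + (∂f/∂d_i · δd_i)²) = √(2.80 + 0.443) = 1.80 cm
f = 27.04 cm.

27.04 ± 1.80 cm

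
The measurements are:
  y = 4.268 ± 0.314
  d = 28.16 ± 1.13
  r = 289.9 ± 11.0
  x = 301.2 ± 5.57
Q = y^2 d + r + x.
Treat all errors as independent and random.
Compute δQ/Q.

0.0717

Let p = y^2·d = 513.0. δp/p = √((2·δy/y)² + (1·δd/d)²) = √(0.0217 + 0.00161) = 0.153, so δp = 78.2.
Q = p + r + x: δQ = √(δp² + δr² + δx²) = √(6120 + 121 + 31.0) = 79.2
Q = 1104, so δQ/Q = 79.2/1104 = 0.0717.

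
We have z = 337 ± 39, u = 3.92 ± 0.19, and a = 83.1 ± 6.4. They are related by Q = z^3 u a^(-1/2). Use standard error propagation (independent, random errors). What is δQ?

5.8e+06

Each factor contributes (exponent × relative error)² to (δQ/Q)²:
  (3·δz/z)² = (3×0.116)² = 0.121;  (1·δu/u)² = (1×0.0485)² = 0.00235;  (−½·δa/a)² = (-0.5×0.0770)² = 0.00148
δQ/Q = √(0.124) = 0.353
Q = 1.65e+07, so δQ = 0.353 × 1.65e+07 = 5.8e+06.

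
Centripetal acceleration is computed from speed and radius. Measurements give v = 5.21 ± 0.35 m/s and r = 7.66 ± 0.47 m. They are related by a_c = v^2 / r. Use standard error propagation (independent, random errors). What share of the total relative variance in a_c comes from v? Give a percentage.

82.7%

(δa_c/a_c)² = (2·δv/v)² + (-1·δr/r)²
  v term: (2×0.0672)² = 0.0181
  r term: (-1×0.0614)² = 0.00376
Total = 0.0218. Share from v = 0.0181/0.0218 = 0.827.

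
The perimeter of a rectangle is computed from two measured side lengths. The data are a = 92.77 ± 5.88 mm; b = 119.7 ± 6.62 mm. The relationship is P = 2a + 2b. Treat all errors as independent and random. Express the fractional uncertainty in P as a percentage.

For a sum/difference, combine absolute errors in quadrature:
  (2·δa)² = 138;  (2·δb)² = 175
δP = √(314) = 17.7 mm
P = 424.9 mm, so δP/P = 17.7/424.9 = 0.0417.

4.17%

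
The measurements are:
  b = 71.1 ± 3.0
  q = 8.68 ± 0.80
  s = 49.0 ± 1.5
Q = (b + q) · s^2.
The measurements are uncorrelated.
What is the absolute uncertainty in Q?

Let u = b + q = 79.8. δu = √(δb² + δq²) = √(9.00 + 0.640) = 3.10, so δu/u = 0.0389.
Q is then a monomial in u, s:
δQ/Q = √((δu/u)² + (2·δs/s)²) = √(0.00151 + 0.00375) = 0.0725
Q = 1.92e+05, so δQ = 0.0725 × 1.92e+05 = 13900.

13900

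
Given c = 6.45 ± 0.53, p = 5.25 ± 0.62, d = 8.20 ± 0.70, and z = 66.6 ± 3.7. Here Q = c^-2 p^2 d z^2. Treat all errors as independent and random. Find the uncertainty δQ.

7710

Products/powers → add relative errors in quadrature, weighted by exponent:
  (-2·δc/c)² = (-2×0.0822)² = 0.0270;  (2·δp/p)² = (2×0.118)² = 0.0558;  (1·δd/d)² = (1×0.0854)² = 0.00729;  (2·δz/z)² = (2×0.0556)² = 0.0123
δQ/Q = √(0.102) = 0.320
Q = 24100, so δQ = 0.320 × 24100 = 7710.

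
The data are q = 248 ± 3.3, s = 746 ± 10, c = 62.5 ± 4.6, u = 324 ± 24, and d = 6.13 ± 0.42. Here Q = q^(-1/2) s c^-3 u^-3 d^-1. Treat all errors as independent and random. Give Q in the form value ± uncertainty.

For a monomial Q ∝ q^(-1/2), s, c^-3, u^-3, d^-1, fractional errors add in quadrature:
  (−½·δq/q)² = (-0.5×0.0133)² = 4.43e-05;  (1·δs/s)² = (1×0.0134)² = 0.000180;  (-3·δc/c)² = (-3×0.0736)² = 0.0488;  (-3·δu/u)² = (-3×0.0741)² = 0.0494;  (-1·δd/d)² = (-1×0.0685)² = 0.00469
δQ/Q = √(0.103) = 0.321
Q = 9.31e-13, so δQ = 0.321 × 9.31e-13 = 2.99e-13.

(9.31 ± 2.99) × 10^-13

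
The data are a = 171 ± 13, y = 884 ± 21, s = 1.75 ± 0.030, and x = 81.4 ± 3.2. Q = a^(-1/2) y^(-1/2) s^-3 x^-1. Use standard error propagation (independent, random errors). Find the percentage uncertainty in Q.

7.60%

Q is a product of powers, so relative uncertainties combine in quadrature:
  (−½·δa/a)² = (-0.5×0.0760)² = 0.00144;  (−½·δy/y)² = (-0.5×0.0238)² = 0.000141;  (-3·δs/s)² = (-3×0.0171)² = 0.00264;  (-1·δx/x)² = (-1×0.0393)² = 0.00155
δQ/Q = √(0.00578) = 0.0760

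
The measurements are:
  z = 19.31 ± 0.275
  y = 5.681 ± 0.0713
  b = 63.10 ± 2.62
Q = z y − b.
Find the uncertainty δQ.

Let p = z·y = 109.7. δp/p = √((1·δz/z)² + (1·δy/y)²) = √(0.000203 + 0.000158) = 0.0190, so δp = 2.08.
Q = p − b: δQ = √(δp² + δb²) = √(4.34 + 6.86) = 3.35

3.35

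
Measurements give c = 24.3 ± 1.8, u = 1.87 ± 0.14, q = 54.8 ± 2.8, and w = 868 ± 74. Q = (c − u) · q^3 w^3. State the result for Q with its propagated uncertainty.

Let h = c − u = 22.4. δh = √(δc² + δu²) = √(3.24 + 0.0196) = 1.81, so δh/h = 0.0805.
Q is then a monomial in h, q, w:
δQ/Q = √((δh/h)² + (3·δq/q)² + (3·δw/w)²) = √(0.00648 + 0.0235 + 0.0654) = 0.309
Q = 2.41e+15, so δQ = 0.309 × 2.41e+15 = 7.46e+14.

(2.41 ± 0.746) × 10^15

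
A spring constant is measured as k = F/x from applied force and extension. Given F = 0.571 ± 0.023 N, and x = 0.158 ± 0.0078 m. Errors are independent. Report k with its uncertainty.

3.61 ± 0.230 N/m

k is a product of powers, so relative uncertainties combine in quadrature:
  (1·δF/F)² = (1×0.0403)² = 0.00162;  (-1·δx/x)² = (-1×0.0494)² = 0.00244
δk/k = √(0.00406) = 0.0637
k = 3.61 N/m, so δk = 0.0637 × 3.61 = 0.230 N/m.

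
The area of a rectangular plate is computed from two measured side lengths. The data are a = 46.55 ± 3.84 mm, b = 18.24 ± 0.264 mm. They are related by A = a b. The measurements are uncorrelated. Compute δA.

A is a product of powers, so relative uncertainties combine in quadrature:
  (1·δa/a)² = (1×0.0825)² = 0.00680;  (1·δb/b)² = (1×0.0145)² = 0.000209
δA/A = √(0.00701) = 0.0838
A = 849.1 mm^2, so δA = 0.0838 × 849.1 = 71.1 mm^2.

71.1 mm^2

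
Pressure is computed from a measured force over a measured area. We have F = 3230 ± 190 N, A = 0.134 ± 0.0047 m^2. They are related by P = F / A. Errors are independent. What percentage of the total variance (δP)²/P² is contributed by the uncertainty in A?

26.2%

(δP/P)² = (1·δF/F)² + (-1·δA/A)²
  F term: (1×0.0588)² = 0.00346
  A term: (-1×0.0351)² = 0.00123
Total = 0.00469. Share from A = 0.00123/0.00469 = 0.262.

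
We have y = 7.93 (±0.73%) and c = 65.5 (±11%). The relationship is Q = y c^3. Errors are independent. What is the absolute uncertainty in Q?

7.36e+05

For a monomial Q ∝ y, c^3, fractional errors add in quadrature:
  (1·δy/y)² = (1×0.00730)² = 5.33e-05;  (3·δc/c)² = (3×0.110)² = 0.109
δQ/Q = √(0.109) = 0.330
Q = 2.23e+06, so δQ = 0.330 × 2.23e+06 = 7.36e+05.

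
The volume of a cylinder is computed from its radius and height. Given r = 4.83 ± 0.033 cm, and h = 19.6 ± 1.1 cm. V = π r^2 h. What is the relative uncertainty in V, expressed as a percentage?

5.78%

V is a product of powers, so relative uncertainties combine in quadrature:
  (2·δr/r)² = (2×0.00683)² = 0.000187;  (1·δh/h)² = (1×0.0561)² = 0.00315
δV/V = √(0.00334) = 0.0578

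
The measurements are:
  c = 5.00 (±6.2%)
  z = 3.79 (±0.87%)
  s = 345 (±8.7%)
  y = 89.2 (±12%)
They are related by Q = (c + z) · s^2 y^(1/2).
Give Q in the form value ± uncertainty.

(9.88 ± 1.85) × 10^6

Let u = c + z = 8.79. δu = √(δc² + δz²) = √(0.0961 + 0.00109) = 0.312, so δu/u = 0.0355.
Q is then a monomial in u, s, y:
δQ/Q = √((δu/u)² + (2·δs/s)² + (½·δy/y)²) = √(0.00126 + 0.0303 + 0.00360) = 0.187
Q = 9.88e+06, so δQ = 0.187 × 9.88e+06 = 1.85e+06.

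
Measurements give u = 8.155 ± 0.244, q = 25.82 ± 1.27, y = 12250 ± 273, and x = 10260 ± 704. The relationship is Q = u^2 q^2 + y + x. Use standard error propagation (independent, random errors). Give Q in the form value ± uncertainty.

66850 ± 5160

Let p = u^2·q^2 = 44340. δp/p = √((2·δu/u)² + (2·δq/q)²) = √(0.00358 + 0.00968) = 0.115, so δp = 5110.
Q = p + y + x: δQ = √(δp² + δy² + δx²) = √(2.61e+07 + 74500 + 4.96e+05) = 5160
Q = 66850.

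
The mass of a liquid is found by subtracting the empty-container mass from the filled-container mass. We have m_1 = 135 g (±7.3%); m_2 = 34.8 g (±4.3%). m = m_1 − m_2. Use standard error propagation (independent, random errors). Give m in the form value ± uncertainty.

100 ± 9.97 g

For a sum/difference, combine absolute errors in quadrature:
  (δm_1)² = 97.1;  (δm_2)² = 2.24
δm = √(99.4) = 9.97 g
m = 100 g.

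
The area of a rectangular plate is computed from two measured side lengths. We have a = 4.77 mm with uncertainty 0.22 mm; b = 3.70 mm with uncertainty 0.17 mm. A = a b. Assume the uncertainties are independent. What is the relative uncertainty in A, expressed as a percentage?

6.51%

A is a product of powers, so relative uncertainties combine in quadrature:
  (1·δa/a)² = (1×0.0461)² = 0.00213;  (1·δb/b)² = (1×0.0459)² = 0.00211
δA/A = √(0.00424) = 0.0651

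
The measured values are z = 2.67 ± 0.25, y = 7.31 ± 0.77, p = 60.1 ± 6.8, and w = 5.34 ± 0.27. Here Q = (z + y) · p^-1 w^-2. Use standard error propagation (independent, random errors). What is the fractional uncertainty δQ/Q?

Let u = z + y = 9.98. δu = √(δz² + δy²) = √(0.0625 + 0.593) = 0.810, so δu/u = 0.0811.
Q is then a monomial in u, p, w:
δQ/Q = √((δu/u)² + (-1·δp/p)² + (-2·δw/w)²) = √(0.00658 + 0.0128 + 0.0102) = 0.172

0.172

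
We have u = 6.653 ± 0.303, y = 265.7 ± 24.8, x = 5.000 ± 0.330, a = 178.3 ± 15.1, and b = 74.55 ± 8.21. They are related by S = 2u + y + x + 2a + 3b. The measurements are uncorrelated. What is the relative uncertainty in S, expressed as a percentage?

Sums and differences: (δS)² = Σ (cᵢ δxᵢ)².
  (2·δu)² = 0.367;  (δy)² = 615;  (δx)² = 0.109;  (2·δa)² = 912;  (3·δb)² = 607
δS = √(2130) = 46.2
S = 864.3, so δS/S = 46.2/864.3 = 0.0535.

5.35%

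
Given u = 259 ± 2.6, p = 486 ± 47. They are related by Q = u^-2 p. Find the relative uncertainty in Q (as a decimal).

0.0988

Products/powers → add relative errors in quadrature, weighted by exponent:
  (-2·δu/u)² = (-2×0.0100)² = 0.000403;  (1·δp/p)² = (1×0.0967)² = 0.00935
δQ/Q = √(0.00976) = 0.0988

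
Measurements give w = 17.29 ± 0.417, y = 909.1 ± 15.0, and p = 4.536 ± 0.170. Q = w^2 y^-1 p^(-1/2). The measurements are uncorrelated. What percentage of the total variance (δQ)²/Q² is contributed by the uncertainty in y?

9.23%

(δQ/Q)² = (2·δw/w)² + (-1·δy/y)² + (−½·δp/p)²
  w term: (2×0.0241)² = 0.00233
  y term: (-1×0.0165)² = 0.000272
  p term: (-0.5×0.0375)² = 0.000351
Total = 0.00295. Share from y = 0.000272/0.00295 = 0.0923.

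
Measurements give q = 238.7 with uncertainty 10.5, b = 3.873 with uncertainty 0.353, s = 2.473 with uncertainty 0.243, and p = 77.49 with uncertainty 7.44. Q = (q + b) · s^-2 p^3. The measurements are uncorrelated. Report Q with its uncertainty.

(1.846 ± 0.648) × 10^7

Let u = q + b = 242.6. δu = √(δq² + δb²) = √(110 + 0.125) = 10.5, so δu/u = 0.0433.
Q is then a monomial in u, s, p:
δQ/Q = √((δu/u)² + (-2·δs/s)² + (3·δp/p)²) = √(0.00188 + 0.0386 + 0.0830) = 0.351
Q = 1.846e+07, so δQ = 0.351 × 1.846e+07 = 6.48e+06.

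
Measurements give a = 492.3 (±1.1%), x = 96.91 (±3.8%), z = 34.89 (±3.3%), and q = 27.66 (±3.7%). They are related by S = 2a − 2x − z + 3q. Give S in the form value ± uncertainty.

Absolute uncertainties add in quadrature for a linear combination:
  (2·δa)² = 117;  (2·δx)² = 54.2;  (δz)² = 1.33;  (3·δq)² = 9.43
δS = √(182) = 13.5
S = 838.9.

838.9 ± 13.5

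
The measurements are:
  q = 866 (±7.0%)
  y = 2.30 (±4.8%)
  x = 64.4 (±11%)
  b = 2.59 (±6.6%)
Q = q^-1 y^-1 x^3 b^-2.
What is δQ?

7.30

For a monomial Q ∝ q^-1, y^-1, x^3, b^-2, fractional errors add in quadrature:
  (-1·δq/q)² = (-1×0.0700)² = 0.00490;  (-1·δy/y)² = (-1×0.0480)² = 0.00230;  (3·δx/x)² = (3×0.110)² = 0.109;  (-2·δb/b)² = (-2×0.0660)² = 0.0174
δQ/Q = √(0.134) = 0.365
Q = 20.0, so δQ = 0.365 × 20.0 = 7.30.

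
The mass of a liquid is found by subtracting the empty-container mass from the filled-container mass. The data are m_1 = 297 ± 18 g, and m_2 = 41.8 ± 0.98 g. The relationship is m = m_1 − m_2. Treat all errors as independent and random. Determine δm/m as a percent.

7.06%

Sums and differences: (δm)² = Σ (cᵢ δxᵢ)².
  (δm_1)² = 324;  (δm_2)² = 0.960
δm = √(325) = 18.0 g
m = 255 g, so δm/m = 18.0/255 = 0.0706.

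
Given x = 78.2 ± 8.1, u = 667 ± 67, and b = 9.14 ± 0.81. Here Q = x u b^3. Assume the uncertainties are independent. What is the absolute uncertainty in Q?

Each factor contributes (exponent × relative error)² to (δQ/Q)²:
  (1·δx/x)² = (1×0.104)² = 0.0107;  (1·δu/u)² = (1×0.100)² = 0.0101;  (3·δb/b)² = (3×0.0886)² = 0.0707
δQ/Q = √(0.0915) = 0.302
Q = 3.98e+07, so δQ = 0.302 × 3.98e+07 = 1.2e+07.

1.2e+07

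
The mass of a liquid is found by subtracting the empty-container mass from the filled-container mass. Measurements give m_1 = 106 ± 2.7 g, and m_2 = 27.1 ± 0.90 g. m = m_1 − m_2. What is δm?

2.85 g

Each term contributes (cᵢ δxᵢ)² to (δm)²:
  (δm_1)² = 7.29;  (δm_2)² = 0.810
δm = √(8.10) = 2.85 g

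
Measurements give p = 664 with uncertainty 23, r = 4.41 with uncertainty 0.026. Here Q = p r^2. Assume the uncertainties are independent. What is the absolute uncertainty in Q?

473

For a monomial Q ∝ p, r^2, fractional errors add in quadrature:
  (1·δp/p)² = (1×0.0346)² = 0.00120;  (2·δr/r)² = (2×0.00590)² = 0.000139
δQ/Q = √(0.00134) = 0.0366
Q = 12900, so δQ = 0.0366 × 12900 = 473.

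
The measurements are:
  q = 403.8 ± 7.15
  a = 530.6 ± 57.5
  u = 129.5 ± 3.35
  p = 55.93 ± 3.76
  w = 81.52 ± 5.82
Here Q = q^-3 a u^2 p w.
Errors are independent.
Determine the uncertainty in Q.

101

Since Q is a product/quotient, work with relative uncertainties:
  (-3·δq/q)² = (-3×0.0177)² = 0.00282;  (1·δa/a)² = (1×0.108)² = 0.0117;  (2·δu/u)² = (2×0.0259)² = 0.00268;  (1·δp/p)² = (1×0.0672)² = 0.00452;  (1·δw/w)² = (1×0.0714)² = 0.00510
δQ/Q = √(0.0269) = 0.164
Q = 616.2, so δQ = 0.164 × 616.2 = 101.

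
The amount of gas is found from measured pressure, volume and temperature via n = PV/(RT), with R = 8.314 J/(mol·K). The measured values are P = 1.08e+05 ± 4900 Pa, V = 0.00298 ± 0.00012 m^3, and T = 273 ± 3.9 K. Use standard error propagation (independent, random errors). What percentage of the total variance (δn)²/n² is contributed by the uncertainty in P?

(δn/n)² = (1·δP/P)² + (1·δV/V)² + (-1·δT/T)²
  P term: (1×0.0454)² = 0.00206
  V term: (1×0.0403)² = 0.00162
  T term: (-1×0.0143)² = 0.000204
Total = 0.00388. Share from P = 0.00206/0.00388 = 0.530.

53.0%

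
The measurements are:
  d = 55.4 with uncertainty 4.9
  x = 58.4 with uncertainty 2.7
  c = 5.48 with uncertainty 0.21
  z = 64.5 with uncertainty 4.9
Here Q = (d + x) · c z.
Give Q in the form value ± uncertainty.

40200 ± 3950

Let u = d + x = 114. δu = √(δd² + δx²) = √(24.0 + 7.29) = 5.59, so δu/u = 0.0492.
Q is then a monomial in u, c, z:
δQ/Q = √((δu/u)² + (1·δc/c)² + (1·δz/z)²) = √(0.00242 + 0.00147 + 0.00577) = 0.0983
Q = 40200, so δQ = 0.0983 × 40200 = 3950.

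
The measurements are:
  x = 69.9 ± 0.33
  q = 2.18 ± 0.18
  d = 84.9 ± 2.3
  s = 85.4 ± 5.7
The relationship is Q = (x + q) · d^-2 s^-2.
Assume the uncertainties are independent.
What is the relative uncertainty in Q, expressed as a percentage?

Let u = x + q = 72.1. δu = √(δx² + δq²) = √(0.109 + 0.0324) = 0.376, so δu/u = 0.00522.
Q is then a monomial in u, d, s:
δQ/Q = √((δu/u)² + (-2·δd/d)² + (-2·δs/s)²) = √(2.72e-05 + 0.00294 + 0.0178) = 0.144

14.4%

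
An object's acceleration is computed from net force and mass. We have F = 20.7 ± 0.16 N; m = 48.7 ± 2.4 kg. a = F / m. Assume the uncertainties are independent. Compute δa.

a is a product of powers, so relative uncertainties combine in quadrature:
  (1·δF/F)² = (1×0.00773)² = 5.97e-05;  (-1·δm/m)² = (-1×0.0493)² = 0.00243
δa/a = √(0.00249) = 0.0499
a = 0.425 m/s^2, so δa = 0.0499 × 0.425 = 0.0212 m/s^2.

0.0212 m/s^2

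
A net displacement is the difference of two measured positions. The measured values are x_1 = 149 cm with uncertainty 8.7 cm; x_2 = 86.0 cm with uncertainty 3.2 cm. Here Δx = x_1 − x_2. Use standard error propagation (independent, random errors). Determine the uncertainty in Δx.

For a sum/difference, combine absolute errors in quadrature:
  (δx_1)² = 75.7;  (δx_2)² = 10.2
δΔx = √(85.9) = 9.27 cm

9.27 cm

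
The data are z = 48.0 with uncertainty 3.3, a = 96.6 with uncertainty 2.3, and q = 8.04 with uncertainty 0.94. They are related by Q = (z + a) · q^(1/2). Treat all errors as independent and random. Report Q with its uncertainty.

Let u = z + a = 145. δu = √(δz² + δa²) = √(10.9 + 5.29) = 4.02, so δu/u = 0.0278.
Q is then a monomial in u, q:
δQ/Q = √((δu/u)² + (½·δq/q)²) = √(0.000774 + 0.00342) = 0.0647
Q = 410, so δQ = 0.0647 × 410 = 26.5.

410 ± 26.5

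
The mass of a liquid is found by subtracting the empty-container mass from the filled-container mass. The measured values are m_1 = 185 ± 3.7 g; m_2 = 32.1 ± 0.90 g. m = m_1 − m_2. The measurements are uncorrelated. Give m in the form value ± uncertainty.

For a sum/difference, combine absolute errors in quadrature:
  (δm_1)² = 13.7;  (δm_2)² = 0.810
δm = √(14.5) = 3.81 g
m = 153 g.

153 ± 3.81 g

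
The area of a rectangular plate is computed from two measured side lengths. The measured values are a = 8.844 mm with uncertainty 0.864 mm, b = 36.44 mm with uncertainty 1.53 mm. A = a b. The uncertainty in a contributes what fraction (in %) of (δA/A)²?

(δA/A)² = (1·δa/a)² + (1·δb/b)²
  a term: (1×0.0977)² = 0.00954
  b term: (1×0.0420)² = 0.00176
Total = 0.0113. Share from a = 0.00954/0.0113 = 0.844.

84.4%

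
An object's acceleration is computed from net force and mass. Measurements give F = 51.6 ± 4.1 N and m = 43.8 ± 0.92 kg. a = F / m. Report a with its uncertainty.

Each factor contributes (exponent × relative error)² to (δa/a)²:
  (1·δF/F)² = (1×0.0795)² = 0.00631;  (-1·δm/m)² = (-1×0.0210)² = 0.000441
δa/a = √(0.00675) = 0.0822
a = 1.18 m/s^2, so δa = 0.0822 × 1.18 = 0.0968 m/s^2.

1.18 ± 0.0968 m/s^2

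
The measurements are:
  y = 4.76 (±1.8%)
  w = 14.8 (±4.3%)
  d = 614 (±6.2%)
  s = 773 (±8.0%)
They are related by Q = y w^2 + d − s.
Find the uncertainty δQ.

117

Let p = y·w^2 = 1040. δp/p = √((1·δy/y)² + (2·δw/w)²) = √(0.000324 + 0.00740) = 0.0879, so δp = 91.6.
Q = p + d − s: δQ = √(δp² + δd² + δs²) = √(8390 + 1450 + 3820) = 117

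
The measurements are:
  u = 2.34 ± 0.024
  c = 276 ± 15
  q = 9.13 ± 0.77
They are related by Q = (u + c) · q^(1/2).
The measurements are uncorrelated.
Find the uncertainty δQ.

Let w = u + c = 278. δw = √(δu² + δc²) = √(0.000576 + 225) = 15.0, so δw/w = 0.0539.
Q is then a monomial in w, q:
δQ/Q = √((δw/w)² + (½·δq/q)²) = √(0.00290 + 0.00178) = 0.0684
Q = 841, so δQ = 0.0684 × 841 = 57.6.

57.6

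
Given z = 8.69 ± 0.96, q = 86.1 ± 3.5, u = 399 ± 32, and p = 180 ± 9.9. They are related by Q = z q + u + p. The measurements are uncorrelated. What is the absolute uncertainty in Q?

Let w = z·q = 748. δw/w = √((1·δz/z)² + (1·δq/q)²) = √(0.0122 + 0.00165) = 0.118, so δw = 88.1.
Q = w + u + p: δQ = √(δw² + δu² + δp²) = √(7760 + 1020 + 98.0) = 94.2

94.2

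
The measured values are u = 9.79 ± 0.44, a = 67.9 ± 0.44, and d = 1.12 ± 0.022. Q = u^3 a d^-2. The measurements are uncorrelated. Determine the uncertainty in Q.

7140

Products/powers → add relative errors in quadrature, weighted by exponent:
  (3·δu/u)² = (3×0.0449)² = 0.0182;  (1·δa/a)² = (1×0.00648)² = 4.2e-05;  (-2·δd/d)² = (-2×0.0196)² = 0.00154
δQ/Q = √(0.0198) = 0.141
Q = 50800, so δQ = 0.141 × 50800 = 7140.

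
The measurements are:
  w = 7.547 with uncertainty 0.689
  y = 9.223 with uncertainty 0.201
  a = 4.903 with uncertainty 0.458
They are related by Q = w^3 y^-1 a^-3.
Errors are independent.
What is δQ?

Q is a product of powers, so relative uncertainties combine in quadrature:
  (3·δw/w)² = (3×0.0913)² = 0.0750;  (-1·δy/y)² = (-1×0.0218)² = 0.000475;  (-3·δa/a)² = (-3×0.0934)² = 0.0785
δQ/Q = √(0.154) = 0.392
Q = 0.3954, so δQ = 0.392 × 0.3954 = 0.155.

0.155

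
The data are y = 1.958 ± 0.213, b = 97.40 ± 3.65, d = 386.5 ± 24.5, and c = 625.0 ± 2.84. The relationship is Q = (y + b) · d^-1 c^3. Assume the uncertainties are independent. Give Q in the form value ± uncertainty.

Let u = y + b = 99.36. δu = √(δy² + δb²) = √(0.0454 + 13.3) = 3.66, so δu/u = 0.0368.
Q is then a monomial in u, d, c:
δQ/Q = √((δu/u)² + (-1·δd/d)² + (3·δc/c)²) = √(0.00135 + 0.00402 + 0.000186) = 0.0746
Q = 6.276e+07, so δQ = 0.0746 × 6.276e+07 = 4.68e+06.

(6.276 ± 0.468) × 10^7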